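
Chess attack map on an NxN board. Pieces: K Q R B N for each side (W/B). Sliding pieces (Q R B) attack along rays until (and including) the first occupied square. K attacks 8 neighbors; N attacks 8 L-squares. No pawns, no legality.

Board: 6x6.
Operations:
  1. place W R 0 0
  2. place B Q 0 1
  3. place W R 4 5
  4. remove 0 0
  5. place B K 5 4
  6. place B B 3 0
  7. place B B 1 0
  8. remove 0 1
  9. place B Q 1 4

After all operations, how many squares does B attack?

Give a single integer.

Answer: 24

Derivation:
Op 1: place WR@(0,0)
Op 2: place BQ@(0,1)
Op 3: place WR@(4,5)
Op 4: remove (0,0)
Op 5: place BK@(5,4)
Op 6: place BB@(3,0)
Op 7: place BB@(1,0)
Op 8: remove (0,1)
Op 9: place BQ@(1,4)
Per-piece attacks for B:
  BB@(1,0): attacks (2,1) (3,2) (4,3) (5,4) (0,1) [ray(1,1) blocked at (5,4)]
  BQ@(1,4): attacks (1,5) (1,3) (1,2) (1,1) (1,0) (2,4) (3,4) (4,4) (5,4) (0,4) (2,5) (2,3) (3,2) (4,1) (5,0) (0,5) (0,3) [ray(0,-1) blocked at (1,0); ray(1,0) blocked at (5,4)]
  BB@(3,0): attacks (4,1) (5,2) (2,1) (1,2) (0,3)
  BK@(5,4): attacks (5,5) (5,3) (4,4) (4,5) (4,3)
Union (24 distinct): (0,1) (0,3) (0,4) (0,5) (1,0) (1,1) (1,2) (1,3) (1,5) (2,1) (2,3) (2,4) (2,5) (3,2) (3,4) (4,1) (4,3) (4,4) (4,5) (5,0) (5,2) (5,3) (5,4) (5,5)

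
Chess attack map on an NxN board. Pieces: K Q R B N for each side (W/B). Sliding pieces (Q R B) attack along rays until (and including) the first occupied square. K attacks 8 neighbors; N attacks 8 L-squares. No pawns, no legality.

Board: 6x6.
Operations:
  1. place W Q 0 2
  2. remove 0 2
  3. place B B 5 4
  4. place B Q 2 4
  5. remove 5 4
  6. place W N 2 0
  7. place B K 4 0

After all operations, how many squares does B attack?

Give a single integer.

Answer: 21

Derivation:
Op 1: place WQ@(0,2)
Op 2: remove (0,2)
Op 3: place BB@(5,4)
Op 4: place BQ@(2,4)
Op 5: remove (5,4)
Op 6: place WN@(2,0)
Op 7: place BK@(4,0)
Per-piece attacks for B:
  BQ@(2,4): attacks (2,5) (2,3) (2,2) (2,1) (2,0) (3,4) (4,4) (5,4) (1,4) (0,4) (3,5) (3,3) (4,2) (5,1) (1,5) (1,3) (0,2) [ray(0,-1) blocked at (2,0)]
  BK@(4,0): attacks (4,1) (5,0) (3,0) (5,1) (3,1)
Union (21 distinct): (0,2) (0,4) (1,3) (1,4) (1,5) (2,0) (2,1) (2,2) (2,3) (2,5) (3,0) (3,1) (3,3) (3,4) (3,5) (4,1) (4,2) (4,4) (5,0) (5,1) (5,4)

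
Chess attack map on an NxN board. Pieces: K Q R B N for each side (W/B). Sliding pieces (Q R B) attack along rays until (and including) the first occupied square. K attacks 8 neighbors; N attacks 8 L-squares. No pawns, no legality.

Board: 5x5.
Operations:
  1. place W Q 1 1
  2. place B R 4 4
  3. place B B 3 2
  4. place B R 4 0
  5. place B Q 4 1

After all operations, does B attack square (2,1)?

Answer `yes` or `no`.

Answer: yes

Derivation:
Op 1: place WQ@(1,1)
Op 2: place BR@(4,4)
Op 3: place BB@(3,2)
Op 4: place BR@(4,0)
Op 5: place BQ@(4,1)
Per-piece attacks for B:
  BB@(3,2): attacks (4,3) (4,1) (2,3) (1,4) (2,1) (1,0) [ray(1,-1) blocked at (4,1)]
  BR@(4,0): attacks (4,1) (3,0) (2,0) (1,0) (0,0) [ray(0,1) blocked at (4,1)]
  BQ@(4,1): attacks (4,2) (4,3) (4,4) (4,0) (3,1) (2,1) (1,1) (3,2) (3,0) [ray(0,1) blocked at (4,4); ray(0,-1) blocked at (4,0); ray(-1,0) blocked at (1,1); ray(-1,1) blocked at (3,2)]
  BR@(4,4): attacks (4,3) (4,2) (4,1) (3,4) (2,4) (1,4) (0,4) [ray(0,-1) blocked at (4,1)]
B attacks (2,1): yes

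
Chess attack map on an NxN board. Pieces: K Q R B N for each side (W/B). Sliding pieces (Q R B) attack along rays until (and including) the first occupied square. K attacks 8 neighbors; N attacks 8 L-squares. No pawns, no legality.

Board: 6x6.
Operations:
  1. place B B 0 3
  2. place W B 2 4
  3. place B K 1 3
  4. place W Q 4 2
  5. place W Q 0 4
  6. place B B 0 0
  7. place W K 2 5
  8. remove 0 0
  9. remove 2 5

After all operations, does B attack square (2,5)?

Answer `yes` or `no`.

Op 1: place BB@(0,3)
Op 2: place WB@(2,4)
Op 3: place BK@(1,3)
Op 4: place WQ@(4,2)
Op 5: place WQ@(0,4)
Op 6: place BB@(0,0)
Op 7: place WK@(2,5)
Op 8: remove (0,0)
Op 9: remove (2,5)
Per-piece attacks for B:
  BB@(0,3): attacks (1,4) (2,5) (1,2) (2,1) (3,0)
  BK@(1,3): attacks (1,4) (1,2) (2,3) (0,3) (2,4) (2,2) (0,4) (0,2)
B attacks (2,5): yes

Answer: yes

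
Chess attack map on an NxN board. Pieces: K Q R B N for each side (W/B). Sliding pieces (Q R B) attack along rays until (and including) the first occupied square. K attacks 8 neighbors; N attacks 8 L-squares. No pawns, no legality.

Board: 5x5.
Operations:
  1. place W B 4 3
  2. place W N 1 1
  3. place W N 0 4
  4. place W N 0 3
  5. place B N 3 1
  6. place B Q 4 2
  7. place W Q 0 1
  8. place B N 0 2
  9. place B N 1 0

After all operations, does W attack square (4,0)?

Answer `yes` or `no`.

Answer: no

Derivation:
Op 1: place WB@(4,3)
Op 2: place WN@(1,1)
Op 3: place WN@(0,4)
Op 4: place WN@(0,3)
Op 5: place BN@(3,1)
Op 6: place BQ@(4,2)
Op 7: place WQ@(0,1)
Op 8: place BN@(0,2)
Op 9: place BN@(1,0)
Per-piece attacks for W:
  WQ@(0,1): attacks (0,2) (0,0) (1,1) (1,2) (2,3) (3,4) (1,0) [ray(0,1) blocked at (0,2); ray(1,0) blocked at (1,1); ray(1,-1) blocked at (1,0)]
  WN@(0,3): attacks (2,4) (1,1) (2,2)
  WN@(0,4): attacks (1,2) (2,3)
  WN@(1,1): attacks (2,3) (3,2) (0,3) (3,0)
  WB@(4,3): attacks (3,4) (3,2) (2,1) (1,0) [ray(-1,-1) blocked at (1,0)]
W attacks (4,0): no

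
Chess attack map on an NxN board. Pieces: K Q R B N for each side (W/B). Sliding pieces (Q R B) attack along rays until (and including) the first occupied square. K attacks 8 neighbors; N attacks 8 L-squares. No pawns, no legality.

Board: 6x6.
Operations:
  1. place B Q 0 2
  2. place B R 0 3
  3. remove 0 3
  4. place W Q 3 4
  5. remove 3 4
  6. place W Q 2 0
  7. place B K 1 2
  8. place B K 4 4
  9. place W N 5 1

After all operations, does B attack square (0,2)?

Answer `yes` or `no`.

Op 1: place BQ@(0,2)
Op 2: place BR@(0,3)
Op 3: remove (0,3)
Op 4: place WQ@(3,4)
Op 5: remove (3,4)
Op 6: place WQ@(2,0)
Op 7: place BK@(1,2)
Op 8: place BK@(4,4)
Op 9: place WN@(5,1)
Per-piece attacks for B:
  BQ@(0,2): attacks (0,3) (0,4) (0,5) (0,1) (0,0) (1,2) (1,3) (2,4) (3,5) (1,1) (2,0) [ray(1,0) blocked at (1,2); ray(1,-1) blocked at (2,0)]
  BK@(1,2): attacks (1,3) (1,1) (2,2) (0,2) (2,3) (2,1) (0,3) (0,1)
  BK@(4,4): attacks (4,5) (4,3) (5,4) (3,4) (5,5) (5,3) (3,5) (3,3)
B attacks (0,2): yes

Answer: yes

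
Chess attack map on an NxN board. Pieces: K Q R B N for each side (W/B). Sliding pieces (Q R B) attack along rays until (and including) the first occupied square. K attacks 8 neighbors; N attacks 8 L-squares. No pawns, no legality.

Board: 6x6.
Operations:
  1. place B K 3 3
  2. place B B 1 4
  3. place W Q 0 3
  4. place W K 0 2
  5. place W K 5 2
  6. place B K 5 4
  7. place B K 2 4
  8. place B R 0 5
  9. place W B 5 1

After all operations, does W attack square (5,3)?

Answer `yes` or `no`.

Op 1: place BK@(3,3)
Op 2: place BB@(1,4)
Op 3: place WQ@(0,3)
Op 4: place WK@(0,2)
Op 5: place WK@(5,2)
Op 6: place BK@(5,4)
Op 7: place BK@(2,4)
Op 8: place BR@(0,5)
Op 9: place WB@(5,1)
Per-piece attacks for W:
  WK@(0,2): attacks (0,3) (0,1) (1,2) (1,3) (1,1)
  WQ@(0,3): attacks (0,4) (0,5) (0,2) (1,3) (2,3) (3,3) (1,4) (1,2) (2,1) (3,0) [ray(0,1) blocked at (0,5); ray(0,-1) blocked at (0,2); ray(1,0) blocked at (3,3); ray(1,1) blocked at (1,4)]
  WB@(5,1): attacks (4,2) (3,3) (4,0) [ray(-1,1) blocked at (3,3)]
  WK@(5,2): attacks (5,3) (5,1) (4,2) (4,3) (4,1)
W attacks (5,3): yes

Answer: yes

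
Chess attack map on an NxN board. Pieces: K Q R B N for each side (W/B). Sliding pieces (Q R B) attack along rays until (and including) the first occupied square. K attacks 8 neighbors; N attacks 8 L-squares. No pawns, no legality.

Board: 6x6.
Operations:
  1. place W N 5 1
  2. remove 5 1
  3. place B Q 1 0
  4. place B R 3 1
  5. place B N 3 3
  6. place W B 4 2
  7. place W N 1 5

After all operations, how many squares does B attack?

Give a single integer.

Answer: 21

Derivation:
Op 1: place WN@(5,1)
Op 2: remove (5,1)
Op 3: place BQ@(1,0)
Op 4: place BR@(3,1)
Op 5: place BN@(3,3)
Op 6: place WB@(4,2)
Op 7: place WN@(1,5)
Per-piece attacks for B:
  BQ@(1,0): attacks (1,1) (1,2) (1,3) (1,4) (1,5) (2,0) (3,0) (4,0) (5,0) (0,0) (2,1) (3,2) (4,3) (5,4) (0,1) [ray(0,1) blocked at (1,5)]
  BR@(3,1): attacks (3,2) (3,3) (3,0) (4,1) (5,1) (2,1) (1,1) (0,1) [ray(0,1) blocked at (3,3)]
  BN@(3,3): attacks (4,5) (5,4) (2,5) (1,4) (4,1) (5,2) (2,1) (1,2)
Union (21 distinct): (0,0) (0,1) (1,1) (1,2) (1,3) (1,4) (1,5) (2,0) (2,1) (2,5) (3,0) (3,2) (3,3) (4,0) (4,1) (4,3) (4,5) (5,0) (5,1) (5,2) (5,4)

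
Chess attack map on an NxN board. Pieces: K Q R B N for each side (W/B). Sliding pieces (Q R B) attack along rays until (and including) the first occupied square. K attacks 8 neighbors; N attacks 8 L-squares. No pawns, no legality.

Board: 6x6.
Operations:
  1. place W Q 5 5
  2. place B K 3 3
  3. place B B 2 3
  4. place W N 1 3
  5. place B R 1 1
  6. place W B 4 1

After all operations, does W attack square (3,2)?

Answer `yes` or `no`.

Answer: yes

Derivation:
Op 1: place WQ@(5,5)
Op 2: place BK@(3,3)
Op 3: place BB@(2,3)
Op 4: place WN@(1,3)
Op 5: place BR@(1,1)
Op 6: place WB@(4,1)
Per-piece attacks for W:
  WN@(1,3): attacks (2,5) (3,4) (0,5) (2,1) (3,2) (0,1)
  WB@(4,1): attacks (5,2) (5,0) (3,2) (2,3) (3,0) [ray(-1,1) blocked at (2,3)]
  WQ@(5,5): attacks (5,4) (5,3) (5,2) (5,1) (5,0) (4,5) (3,5) (2,5) (1,5) (0,5) (4,4) (3,3) [ray(-1,-1) blocked at (3,3)]
W attacks (3,2): yes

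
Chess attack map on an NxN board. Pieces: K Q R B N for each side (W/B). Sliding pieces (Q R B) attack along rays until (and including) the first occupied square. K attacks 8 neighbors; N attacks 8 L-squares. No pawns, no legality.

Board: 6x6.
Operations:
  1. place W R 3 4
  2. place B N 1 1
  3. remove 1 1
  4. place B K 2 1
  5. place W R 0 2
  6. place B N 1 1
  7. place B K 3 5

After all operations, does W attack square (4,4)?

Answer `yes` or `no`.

Op 1: place WR@(3,4)
Op 2: place BN@(1,1)
Op 3: remove (1,1)
Op 4: place BK@(2,1)
Op 5: place WR@(0,2)
Op 6: place BN@(1,1)
Op 7: place BK@(3,5)
Per-piece attacks for W:
  WR@(0,2): attacks (0,3) (0,4) (0,5) (0,1) (0,0) (1,2) (2,2) (3,2) (4,2) (5,2)
  WR@(3,4): attacks (3,5) (3,3) (3,2) (3,1) (3,0) (4,4) (5,4) (2,4) (1,4) (0,4) [ray(0,1) blocked at (3,5)]
W attacks (4,4): yes

Answer: yes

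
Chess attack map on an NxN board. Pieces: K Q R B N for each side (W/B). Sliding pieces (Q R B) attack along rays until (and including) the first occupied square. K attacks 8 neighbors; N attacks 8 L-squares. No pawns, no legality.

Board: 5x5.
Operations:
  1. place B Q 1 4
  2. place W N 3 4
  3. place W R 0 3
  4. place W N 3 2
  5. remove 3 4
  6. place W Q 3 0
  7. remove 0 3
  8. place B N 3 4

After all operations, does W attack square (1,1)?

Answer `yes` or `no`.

Op 1: place BQ@(1,4)
Op 2: place WN@(3,4)
Op 3: place WR@(0,3)
Op 4: place WN@(3,2)
Op 5: remove (3,4)
Op 6: place WQ@(3,0)
Op 7: remove (0,3)
Op 8: place BN@(3,4)
Per-piece attacks for W:
  WQ@(3,0): attacks (3,1) (3,2) (4,0) (2,0) (1,0) (0,0) (4,1) (2,1) (1,2) (0,3) [ray(0,1) blocked at (3,2)]
  WN@(3,2): attacks (4,4) (2,4) (1,3) (4,0) (2,0) (1,1)
W attacks (1,1): yes

Answer: yes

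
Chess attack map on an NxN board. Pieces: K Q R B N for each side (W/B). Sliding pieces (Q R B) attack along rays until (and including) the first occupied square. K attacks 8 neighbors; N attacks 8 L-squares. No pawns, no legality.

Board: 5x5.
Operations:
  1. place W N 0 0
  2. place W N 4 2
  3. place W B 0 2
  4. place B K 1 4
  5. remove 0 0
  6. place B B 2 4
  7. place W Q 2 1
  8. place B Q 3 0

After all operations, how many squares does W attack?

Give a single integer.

Answer: 17

Derivation:
Op 1: place WN@(0,0)
Op 2: place WN@(4,2)
Op 3: place WB@(0,2)
Op 4: place BK@(1,4)
Op 5: remove (0,0)
Op 6: place BB@(2,4)
Op 7: place WQ@(2,1)
Op 8: place BQ@(3,0)
Per-piece attacks for W:
  WB@(0,2): attacks (1,3) (2,4) (1,1) (2,0) [ray(1,1) blocked at (2,4)]
  WQ@(2,1): attacks (2,2) (2,3) (2,4) (2,0) (3,1) (4,1) (1,1) (0,1) (3,2) (4,3) (3,0) (1,2) (0,3) (1,0) [ray(0,1) blocked at (2,4); ray(1,-1) blocked at (3,0)]
  WN@(4,2): attacks (3,4) (2,3) (3,0) (2,1)
Union (17 distinct): (0,1) (0,3) (1,0) (1,1) (1,2) (1,3) (2,0) (2,1) (2,2) (2,3) (2,4) (3,0) (3,1) (3,2) (3,4) (4,1) (4,3)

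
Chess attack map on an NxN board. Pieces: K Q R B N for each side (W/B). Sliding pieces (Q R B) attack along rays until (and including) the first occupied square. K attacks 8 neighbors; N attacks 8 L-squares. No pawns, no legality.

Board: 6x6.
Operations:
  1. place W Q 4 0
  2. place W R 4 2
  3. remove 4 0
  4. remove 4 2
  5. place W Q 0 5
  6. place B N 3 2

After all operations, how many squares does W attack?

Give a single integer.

Answer: 13

Derivation:
Op 1: place WQ@(4,0)
Op 2: place WR@(4,2)
Op 3: remove (4,0)
Op 4: remove (4,2)
Op 5: place WQ@(0,5)
Op 6: place BN@(3,2)
Per-piece attacks for W:
  WQ@(0,5): attacks (0,4) (0,3) (0,2) (0,1) (0,0) (1,5) (2,5) (3,5) (4,5) (5,5) (1,4) (2,3) (3,2) [ray(1,-1) blocked at (3,2)]
Union (13 distinct): (0,0) (0,1) (0,2) (0,3) (0,4) (1,4) (1,5) (2,3) (2,5) (3,2) (3,5) (4,5) (5,5)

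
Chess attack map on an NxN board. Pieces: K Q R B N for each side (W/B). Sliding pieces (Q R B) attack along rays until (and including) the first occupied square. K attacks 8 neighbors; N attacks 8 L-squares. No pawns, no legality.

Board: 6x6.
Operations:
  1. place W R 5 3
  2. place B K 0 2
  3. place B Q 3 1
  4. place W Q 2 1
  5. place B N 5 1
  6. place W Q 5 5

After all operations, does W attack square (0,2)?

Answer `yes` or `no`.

Answer: no

Derivation:
Op 1: place WR@(5,3)
Op 2: place BK@(0,2)
Op 3: place BQ@(3,1)
Op 4: place WQ@(2,1)
Op 5: place BN@(5,1)
Op 6: place WQ@(5,5)
Per-piece attacks for W:
  WQ@(2,1): attacks (2,2) (2,3) (2,4) (2,5) (2,0) (3,1) (1,1) (0,1) (3,2) (4,3) (5,4) (3,0) (1,2) (0,3) (1,0) [ray(1,0) blocked at (3,1)]
  WR@(5,3): attacks (5,4) (5,5) (5,2) (5,1) (4,3) (3,3) (2,3) (1,3) (0,3) [ray(0,1) blocked at (5,5); ray(0,-1) blocked at (5,1)]
  WQ@(5,5): attacks (5,4) (5,3) (4,5) (3,5) (2,5) (1,5) (0,5) (4,4) (3,3) (2,2) (1,1) (0,0) [ray(0,-1) blocked at (5,3)]
W attacks (0,2): no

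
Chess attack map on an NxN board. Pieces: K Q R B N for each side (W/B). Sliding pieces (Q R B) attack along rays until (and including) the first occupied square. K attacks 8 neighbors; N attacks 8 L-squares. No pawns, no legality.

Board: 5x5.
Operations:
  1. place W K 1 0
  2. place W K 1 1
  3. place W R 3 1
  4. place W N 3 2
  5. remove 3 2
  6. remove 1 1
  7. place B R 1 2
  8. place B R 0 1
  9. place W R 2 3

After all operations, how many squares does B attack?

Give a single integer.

Op 1: place WK@(1,0)
Op 2: place WK@(1,1)
Op 3: place WR@(3,1)
Op 4: place WN@(3,2)
Op 5: remove (3,2)
Op 6: remove (1,1)
Op 7: place BR@(1,2)
Op 8: place BR@(0,1)
Op 9: place WR@(2,3)
Per-piece attacks for B:
  BR@(0,1): attacks (0,2) (0,3) (0,4) (0,0) (1,1) (2,1) (3,1) [ray(1,0) blocked at (3,1)]
  BR@(1,2): attacks (1,3) (1,4) (1,1) (1,0) (2,2) (3,2) (4,2) (0,2) [ray(0,-1) blocked at (1,0)]
Union (13 distinct): (0,0) (0,2) (0,3) (0,4) (1,0) (1,1) (1,3) (1,4) (2,1) (2,2) (3,1) (3,2) (4,2)

Answer: 13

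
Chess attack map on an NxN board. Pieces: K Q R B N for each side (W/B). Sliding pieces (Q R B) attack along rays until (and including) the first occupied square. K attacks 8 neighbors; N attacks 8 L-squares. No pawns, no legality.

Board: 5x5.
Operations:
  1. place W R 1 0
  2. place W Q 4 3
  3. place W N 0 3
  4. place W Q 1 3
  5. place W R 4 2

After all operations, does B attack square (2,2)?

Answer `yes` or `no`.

Op 1: place WR@(1,0)
Op 2: place WQ@(4,3)
Op 3: place WN@(0,3)
Op 4: place WQ@(1,3)
Op 5: place WR@(4,2)
Per-piece attacks for B:
B attacks (2,2): no

Answer: no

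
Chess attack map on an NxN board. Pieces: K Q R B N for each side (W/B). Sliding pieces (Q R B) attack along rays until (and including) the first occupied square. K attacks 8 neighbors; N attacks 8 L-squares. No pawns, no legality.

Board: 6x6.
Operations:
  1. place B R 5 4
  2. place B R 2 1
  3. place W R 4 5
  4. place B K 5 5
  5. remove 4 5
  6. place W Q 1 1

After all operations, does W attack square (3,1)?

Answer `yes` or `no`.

Answer: no

Derivation:
Op 1: place BR@(5,4)
Op 2: place BR@(2,1)
Op 3: place WR@(4,5)
Op 4: place BK@(5,5)
Op 5: remove (4,5)
Op 6: place WQ@(1,1)
Per-piece attacks for W:
  WQ@(1,1): attacks (1,2) (1,3) (1,4) (1,5) (1,0) (2,1) (0,1) (2,2) (3,3) (4,4) (5,5) (2,0) (0,2) (0,0) [ray(1,0) blocked at (2,1); ray(1,1) blocked at (5,5)]
W attacks (3,1): no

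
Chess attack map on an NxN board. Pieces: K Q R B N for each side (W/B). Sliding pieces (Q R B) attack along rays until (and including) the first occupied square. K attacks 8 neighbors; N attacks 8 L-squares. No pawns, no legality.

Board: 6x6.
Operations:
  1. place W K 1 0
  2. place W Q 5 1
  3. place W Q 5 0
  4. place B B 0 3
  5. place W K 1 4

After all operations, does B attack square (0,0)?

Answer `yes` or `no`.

Answer: no

Derivation:
Op 1: place WK@(1,0)
Op 2: place WQ@(5,1)
Op 3: place WQ@(5,0)
Op 4: place BB@(0,3)
Op 5: place WK@(1,4)
Per-piece attacks for B:
  BB@(0,3): attacks (1,4) (1,2) (2,1) (3,0) [ray(1,1) blocked at (1,4)]
B attacks (0,0): no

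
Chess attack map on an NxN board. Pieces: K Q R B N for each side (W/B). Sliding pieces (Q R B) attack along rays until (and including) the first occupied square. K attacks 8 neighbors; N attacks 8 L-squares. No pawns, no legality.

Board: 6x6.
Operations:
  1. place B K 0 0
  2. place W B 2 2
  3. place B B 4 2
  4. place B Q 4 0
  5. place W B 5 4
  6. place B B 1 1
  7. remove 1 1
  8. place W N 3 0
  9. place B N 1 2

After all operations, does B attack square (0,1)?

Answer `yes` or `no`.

Answer: yes

Derivation:
Op 1: place BK@(0,0)
Op 2: place WB@(2,2)
Op 3: place BB@(4,2)
Op 4: place BQ@(4,0)
Op 5: place WB@(5,4)
Op 6: place BB@(1,1)
Op 7: remove (1,1)
Op 8: place WN@(3,0)
Op 9: place BN@(1,2)
Per-piece attacks for B:
  BK@(0,0): attacks (0,1) (1,0) (1,1)
  BN@(1,2): attacks (2,4) (3,3) (0,4) (2,0) (3,1) (0,0)
  BQ@(4,0): attacks (4,1) (4,2) (5,0) (3,0) (5,1) (3,1) (2,2) [ray(0,1) blocked at (4,2); ray(-1,0) blocked at (3,0); ray(-1,1) blocked at (2,2)]
  BB@(4,2): attacks (5,3) (5,1) (3,3) (2,4) (1,5) (3,1) (2,0)
B attacks (0,1): yes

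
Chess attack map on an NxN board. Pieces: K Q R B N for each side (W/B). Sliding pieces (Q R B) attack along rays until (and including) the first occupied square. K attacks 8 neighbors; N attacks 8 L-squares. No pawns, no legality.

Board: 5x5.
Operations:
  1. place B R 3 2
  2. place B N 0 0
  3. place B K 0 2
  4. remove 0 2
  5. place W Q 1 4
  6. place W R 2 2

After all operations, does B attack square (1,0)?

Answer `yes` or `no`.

Answer: no

Derivation:
Op 1: place BR@(3,2)
Op 2: place BN@(0,0)
Op 3: place BK@(0,2)
Op 4: remove (0,2)
Op 5: place WQ@(1,4)
Op 6: place WR@(2,2)
Per-piece attacks for B:
  BN@(0,0): attacks (1,2) (2,1)
  BR@(3,2): attacks (3,3) (3,4) (3,1) (3,0) (4,2) (2,2) [ray(-1,0) blocked at (2,2)]
B attacks (1,0): no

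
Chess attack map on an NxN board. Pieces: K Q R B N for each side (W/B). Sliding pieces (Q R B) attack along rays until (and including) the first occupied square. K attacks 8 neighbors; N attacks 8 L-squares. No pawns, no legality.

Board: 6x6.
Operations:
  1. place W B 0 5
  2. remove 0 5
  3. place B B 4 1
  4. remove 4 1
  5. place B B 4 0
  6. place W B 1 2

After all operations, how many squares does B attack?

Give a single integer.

Answer: 5

Derivation:
Op 1: place WB@(0,5)
Op 2: remove (0,5)
Op 3: place BB@(4,1)
Op 4: remove (4,1)
Op 5: place BB@(4,0)
Op 6: place WB@(1,2)
Per-piece attacks for B:
  BB@(4,0): attacks (5,1) (3,1) (2,2) (1,3) (0,4)
Union (5 distinct): (0,4) (1,3) (2,2) (3,1) (5,1)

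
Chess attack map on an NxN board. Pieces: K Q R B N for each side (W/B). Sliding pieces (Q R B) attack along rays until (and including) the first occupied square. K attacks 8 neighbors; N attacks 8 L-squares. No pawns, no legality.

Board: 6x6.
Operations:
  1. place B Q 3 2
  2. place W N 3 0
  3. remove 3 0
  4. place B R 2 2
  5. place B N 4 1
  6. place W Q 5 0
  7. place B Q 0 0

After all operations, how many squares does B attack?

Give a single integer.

Answer: 29

Derivation:
Op 1: place BQ@(3,2)
Op 2: place WN@(3,0)
Op 3: remove (3,0)
Op 4: place BR@(2,2)
Op 5: place BN@(4,1)
Op 6: place WQ@(5,0)
Op 7: place BQ@(0,0)
Per-piece attacks for B:
  BQ@(0,0): attacks (0,1) (0,2) (0,3) (0,4) (0,5) (1,0) (2,0) (3,0) (4,0) (5,0) (1,1) (2,2) [ray(1,0) blocked at (5,0); ray(1,1) blocked at (2,2)]
  BR@(2,2): attacks (2,3) (2,4) (2,5) (2,1) (2,0) (3,2) (1,2) (0,2) [ray(1,0) blocked at (3,2)]
  BQ@(3,2): attacks (3,3) (3,4) (3,5) (3,1) (3,0) (4,2) (5,2) (2,2) (4,3) (5,4) (4,1) (2,3) (1,4) (0,5) (2,1) (1,0) [ray(-1,0) blocked at (2,2); ray(1,-1) blocked at (4,1)]
  BN@(4,1): attacks (5,3) (3,3) (2,2) (2,0)
Union (29 distinct): (0,1) (0,2) (0,3) (0,4) (0,5) (1,0) (1,1) (1,2) (1,4) (2,0) (2,1) (2,2) (2,3) (2,4) (2,5) (3,0) (3,1) (3,2) (3,3) (3,4) (3,5) (4,0) (4,1) (4,2) (4,3) (5,0) (5,2) (5,3) (5,4)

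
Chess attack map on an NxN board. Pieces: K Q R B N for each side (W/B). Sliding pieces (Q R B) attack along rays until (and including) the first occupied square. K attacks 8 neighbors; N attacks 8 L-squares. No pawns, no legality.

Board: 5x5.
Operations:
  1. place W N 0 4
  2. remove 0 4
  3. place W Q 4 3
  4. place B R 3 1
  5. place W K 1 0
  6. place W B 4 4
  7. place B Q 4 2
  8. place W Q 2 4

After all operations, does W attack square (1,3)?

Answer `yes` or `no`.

Op 1: place WN@(0,4)
Op 2: remove (0,4)
Op 3: place WQ@(4,3)
Op 4: place BR@(3,1)
Op 5: place WK@(1,0)
Op 6: place WB@(4,4)
Op 7: place BQ@(4,2)
Op 8: place WQ@(2,4)
Per-piece attacks for W:
  WK@(1,0): attacks (1,1) (2,0) (0,0) (2,1) (0,1)
  WQ@(2,4): attacks (2,3) (2,2) (2,1) (2,0) (3,4) (4,4) (1,4) (0,4) (3,3) (4,2) (1,3) (0,2) [ray(1,0) blocked at (4,4); ray(1,-1) blocked at (4,2)]
  WQ@(4,3): attacks (4,4) (4,2) (3,3) (2,3) (1,3) (0,3) (3,4) (3,2) (2,1) (1,0) [ray(0,1) blocked at (4,4); ray(0,-1) blocked at (4,2); ray(-1,-1) blocked at (1,0)]
  WB@(4,4): attacks (3,3) (2,2) (1,1) (0,0)
W attacks (1,3): yes

Answer: yes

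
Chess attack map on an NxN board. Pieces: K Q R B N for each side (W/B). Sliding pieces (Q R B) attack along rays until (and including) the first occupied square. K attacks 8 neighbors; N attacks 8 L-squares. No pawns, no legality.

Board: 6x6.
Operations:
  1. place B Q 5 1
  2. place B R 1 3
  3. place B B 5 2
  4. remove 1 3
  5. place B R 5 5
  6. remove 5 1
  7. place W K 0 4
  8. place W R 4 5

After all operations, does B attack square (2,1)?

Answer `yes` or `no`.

Op 1: place BQ@(5,1)
Op 2: place BR@(1,3)
Op 3: place BB@(5,2)
Op 4: remove (1,3)
Op 5: place BR@(5,5)
Op 6: remove (5,1)
Op 7: place WK@(0,4)
Op 8: place WR@(4,5)
Per-piece attacks for B:
  BB@(5,2): attacks (4,3) (3,4) (2,5) (4,1) (3,0)
  BR@(5,5): attacks (5,4) (5,3) (5,2) (4,5) [ray(0,-1) blocked at (5,2); ray(-1,0) blocked at (4,5)]
B attacks (2,1): no

Answer: no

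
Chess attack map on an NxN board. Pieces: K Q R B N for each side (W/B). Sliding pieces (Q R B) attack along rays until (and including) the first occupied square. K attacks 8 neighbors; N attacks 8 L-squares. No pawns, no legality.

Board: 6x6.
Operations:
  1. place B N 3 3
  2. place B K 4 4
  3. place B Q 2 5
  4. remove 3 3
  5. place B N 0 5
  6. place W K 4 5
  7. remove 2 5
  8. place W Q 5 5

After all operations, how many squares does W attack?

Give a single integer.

Op 1: place BN@(3,3)
Op 2: place BK@(4,4)
Op 3: place BQ@(2,5)
Op 4: remove (3,3)
Op 5: place BN@(0,5)
Op 6: place WK@(4,5)
Op 7: remove (2,5)
Op 8: place WQ@(5,5)
Per-piece attacks for W:
  WK@(4,5): attacks (4,4) (5,5) (3,5) (5,4) (3,4)
  WQ@(5,5): attacks (5,4) (5,3) (5,2) (5,1) (5,0) (4,5) (4,4) [ray(-1,0) blocked at (4,5); ray(-1,-1) blocked at (4,4)]
Union (10 distinct): (3,4) (3,5) (4,4) (4,5) (5,0) (5,1) (5,2) (5,3) (5,4) (5,5)

Answer: 10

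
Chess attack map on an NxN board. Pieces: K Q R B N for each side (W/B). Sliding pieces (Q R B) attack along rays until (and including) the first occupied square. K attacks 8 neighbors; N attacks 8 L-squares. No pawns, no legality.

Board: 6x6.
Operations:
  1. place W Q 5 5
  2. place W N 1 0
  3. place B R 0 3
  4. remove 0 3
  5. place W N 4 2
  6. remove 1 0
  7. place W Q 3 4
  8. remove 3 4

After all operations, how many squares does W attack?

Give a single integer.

Answer: 19

Derivation:
Op 1: place WQ@(5,5)
Op 2: place WN@(1,0)
Op 3: place BR@(0,3)
Op 4: remove (0,3)
Op 5: place WN@(4,2)
Op 6: remove (1,0)
Op 7: place WQ@(3,4)
Op 8: remove (3,4)
Per-piece attacks for W:
  WN@(4,2): attacks (5,4) (3,4) (2,3) (5,0) (3,0) (2,1)
  WQ@(5,5): attacks (5,4) (5,3) (5,2) (5,1) (5,0) (4,5) (3,5) (2,5) (1,5) (0,5) (4,4) (3,3) (2,2) (1,1) (0,0)
Union (19 distinct): (0,0) (0,5) (1,1) (1,5) (2,1) (2,2) (2,3) (2,5) (3,0) (3,3) (3,4) (3,5) (4,4) (4,5) (5,0) (5,1) (5,2) (5,3) (5,4)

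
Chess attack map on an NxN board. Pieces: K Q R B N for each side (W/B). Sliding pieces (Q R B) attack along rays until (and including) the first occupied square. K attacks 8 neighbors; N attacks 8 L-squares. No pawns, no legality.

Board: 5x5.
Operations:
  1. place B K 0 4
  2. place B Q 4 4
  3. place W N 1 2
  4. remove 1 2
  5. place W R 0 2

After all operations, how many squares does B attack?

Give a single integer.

Answer: 14

Derivation:
Op 1: place BK@(0,4)
Op 2: place BQ@(4,4)
Op 3: place WN@(1,2)
Op 4: remove (1,2)
Op 5: place WR@(0,2)
Per-piece attacks for B:
  BK@(0,4): attacks (0,3) (1,4) (1,3)
  BQ@(4,4): attacks (4,3) (4,2) (4,1) (4,0) (3,4) (2,4) (1,4) (0,4) (3,3) (2,2) (1,1) (0,0) [ray(-1,0) blocked at (0,4)]
Union (14 distinct): (0,0) (0,3) (0,4) (1,1) (1,3) (1,4) (2,2) (2,4) (3,3) (3,4) (4,0) (4,1) (4,2) (4,3)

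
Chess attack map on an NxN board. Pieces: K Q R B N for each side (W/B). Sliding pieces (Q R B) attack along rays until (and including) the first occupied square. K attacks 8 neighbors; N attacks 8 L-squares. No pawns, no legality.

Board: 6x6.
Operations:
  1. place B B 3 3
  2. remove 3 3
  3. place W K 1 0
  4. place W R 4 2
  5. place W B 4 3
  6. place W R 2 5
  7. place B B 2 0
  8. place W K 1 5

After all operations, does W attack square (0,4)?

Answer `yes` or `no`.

Op 1: place BB@(3,3)
Op 2: remove (3,3)
Op 3: place WK@(1,0)
Op 4: place WR@(4,2)
Op 5: place WB@(4,3)
Op 6: place WR@(2,5)
Op 7: place BB@(2,0)
Op 8: place WK@(1,5)
Per-piece attacks for W:
  WK@(1,0): attacks (1,1) (2,0) (0,0) (2,1) (0,1)
  WK@(1,5): attacks (1,4) (2,5) (0,5) (2,4) (0,4)
  WR@(2,5): attacks (2,4) (2,3) (2,2) (2,1) (2,0) (3,5) (4,5) (5,5) (1,5) [ray(0,-1) blocked at (2,0); ray(-1,0) blocked at (1,5)]
  WR@(4,2): attacks (4,3) (4,1) (4,0) (5,2) (3,2) (2,2) (1,2) (0,2) [ray(0,1) blocked at (4,3)]
  WB@(4,3): attacks (5,4) (5,2) (3,4) (2,5) (3,2) (2,1) (1,0) [ray(-1,1) blocked at (2,5); ray(-1,-1) blocked at (1,0)]
W attacks (0,4): yes

Answer: yes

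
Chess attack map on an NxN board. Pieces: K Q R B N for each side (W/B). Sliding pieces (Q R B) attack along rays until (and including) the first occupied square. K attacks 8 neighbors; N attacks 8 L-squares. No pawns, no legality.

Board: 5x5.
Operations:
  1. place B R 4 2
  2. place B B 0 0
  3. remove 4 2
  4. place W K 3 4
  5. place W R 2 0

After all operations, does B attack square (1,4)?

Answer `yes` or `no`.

Op 1: place BR@(4,2)
Op 2: place BB@(0,0)
Op 3: remove (4,2)
Op 4: place WK@(3,4)
Op 5: place WR@(2,0)
Per-piece attacks for B:
  BB@(0,0): attacks (1,1) (2,2) (3,3) (4,4)
B attacks (1,4): no

Answer: no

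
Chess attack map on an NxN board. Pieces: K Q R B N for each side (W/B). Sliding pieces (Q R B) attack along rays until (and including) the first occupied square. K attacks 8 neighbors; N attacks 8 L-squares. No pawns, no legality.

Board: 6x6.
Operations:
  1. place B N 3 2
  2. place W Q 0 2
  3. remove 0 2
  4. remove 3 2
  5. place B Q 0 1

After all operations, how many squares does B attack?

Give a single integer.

Op 1: place BN@(3,2)
Op 2: place WQ@(0,2)
Op 3: remove (0,2)
Op 4: remove (3,2)
Op 5: place BQ@(0,1)
Per-piece attacks for B:
  BQ@(0,1): attacks (0,2) (0,3) (0,4) (0,5) (0,0) (1,1) (2,1) (3,1) (4,1) (5,1) (1,2) (2,3) (3,4) (4,5) (1,0)
Union (15 distinct): (0,0) (0,2) (0,3) (0,4) (0,5) (1,0) (1,1) (1,2) (2,1) (2,3) (3,1) (3,4) (4,1) (4,5) (5,1)

Answer: 15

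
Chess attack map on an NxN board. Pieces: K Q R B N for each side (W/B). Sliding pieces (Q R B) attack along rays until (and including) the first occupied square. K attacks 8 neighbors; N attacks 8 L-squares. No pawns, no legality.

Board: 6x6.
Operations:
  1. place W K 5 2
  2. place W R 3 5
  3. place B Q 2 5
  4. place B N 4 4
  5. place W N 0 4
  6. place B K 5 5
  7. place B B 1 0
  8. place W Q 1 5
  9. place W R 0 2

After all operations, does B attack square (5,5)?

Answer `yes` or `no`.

Op 1: place WK@(5,2)
Op 2: place WR@(3,5)
Op 3: place BQ@(2,5)
Op 4: place BN@(4,4)
Op 5: place WN@(0,4)
Op 6: place BK@(5,5)
Op 7: place BB@(1,0)
Op 8: place WQ@(1,5)
Op 9: place WR@(0,2)
Per-piece attacks for B:
  BB@(1,0): attacks (2,1) (3,2) (4,3) (5,4) (0,1)
  BQ@(2,5): attacks (2,4) (2,3) (2,2) (2,1) (2,0) (3,5) (1,5) (3,4) (4,3) (5,2) (1,4) (0,3) [ray(1,0) blocked at (3,5); ray(-1,0) blocked at (1,5); ray(1,-1) blocked at (5,2)]
  BN@(4,4): attacks (2,5) (5,2) (3,2) (2,3)
  BK@(5,5): attacks (5,4) (4,5) (4,4)
B attacks (5,5): no

Answer: no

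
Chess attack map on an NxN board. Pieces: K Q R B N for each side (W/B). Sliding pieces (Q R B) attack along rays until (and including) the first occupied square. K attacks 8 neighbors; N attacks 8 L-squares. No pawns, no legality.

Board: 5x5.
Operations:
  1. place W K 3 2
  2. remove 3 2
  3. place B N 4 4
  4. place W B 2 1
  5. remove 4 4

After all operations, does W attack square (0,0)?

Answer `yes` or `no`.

Answer: no

Derivation:
Op 1: place WK@(3,2)
Op 2: remove (3,2)
Op 3: place BN@(4,4)
Op 4: place WB@(2,1)
Op 5: remove (4,4)
Per-piece attacks for W:
  WB@(2,1): attacks (3,2) (4,3) (3,0) (1,2) (0,3) (1,0)
W attacks (0,0): no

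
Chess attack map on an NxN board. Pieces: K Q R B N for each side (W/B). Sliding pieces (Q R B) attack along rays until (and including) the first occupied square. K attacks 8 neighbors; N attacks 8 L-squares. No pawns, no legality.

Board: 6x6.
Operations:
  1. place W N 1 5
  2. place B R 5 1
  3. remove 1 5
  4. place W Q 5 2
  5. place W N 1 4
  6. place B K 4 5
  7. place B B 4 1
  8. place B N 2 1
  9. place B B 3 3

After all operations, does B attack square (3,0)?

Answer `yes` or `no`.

Op 1: place WN@(1,5)
Op 2: place BR@(5,1)
Op 3: remove (1,5)
Op 4: place WQ@(5,2)
Op 5: place WN@(1,4)
Op 6: place BK@(4,5)
Op 7: place BB@(4,1)
Op 8: place BN@(2,1)
Op 9: place BB@(3,3)
Per-piece attacks for B:
  BN@(2,1): attacks (3,3) (4,2) (1,3) (0,2) (4,0) (0,0)
  BB@(3,3): attacks (4,4) (5,5) (4,2) (5,1) (2,4) (1,5) (2,2) (1,1) (0,0) [ray(1,-1) blocked at (5,1)]
  BB@(4,1): attacks (5,2) (5,0) (3,2) (2,3) (1,4) (3,0) [ray(1,1) blocked at (5,2); ray(-1,1) blocked at (1,4)]
  BK@(4,5): attacks (4,4) (5,5) (3,5) (5,4) (3,4)
  BR@(5,1): attacks (5,2) (5,0) (4,1) [ray(0,1) blocked at (5,2); ray(-1,0) blocked at (4,1)]
B attacks (3,0): yes

Answer: yes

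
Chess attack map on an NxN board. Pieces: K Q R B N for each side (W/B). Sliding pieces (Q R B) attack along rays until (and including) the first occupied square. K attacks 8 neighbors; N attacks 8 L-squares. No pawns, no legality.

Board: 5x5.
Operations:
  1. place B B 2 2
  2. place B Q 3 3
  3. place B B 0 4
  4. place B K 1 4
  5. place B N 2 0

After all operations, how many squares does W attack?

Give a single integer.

Answer: 0

Derivation:
Op 1: place BB@(2,2)
Op 2: place BQ@(3,3)
Op 3: place BB@(0,4)
Op 4: place BK@(1,4)
Op 5: place BN@(2,0)
Per-piece attacks for W:
Union (0 distinct): (none)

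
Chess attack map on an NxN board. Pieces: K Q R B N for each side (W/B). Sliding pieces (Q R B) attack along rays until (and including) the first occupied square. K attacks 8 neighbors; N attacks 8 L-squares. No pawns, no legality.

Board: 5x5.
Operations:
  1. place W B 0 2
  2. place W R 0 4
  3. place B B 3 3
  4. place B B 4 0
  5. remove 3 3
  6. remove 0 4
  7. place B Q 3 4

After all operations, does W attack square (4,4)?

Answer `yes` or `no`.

Answer: no

Derivation:
Op 1: place WB@(0,2)
Op 2: place WR@(0,4)
Op 3: place BB@(3,3)
Op 4: place BB@(4,0)
Op 5: remove (3,3)
Op 6: remove (0,4)
Op 7: place BQ@(3,4)
Per-piece attacks for W:
  WB@(0,2): attacks (1,3) (2,4) (1,1) (2,0)
W attacks (4,4): no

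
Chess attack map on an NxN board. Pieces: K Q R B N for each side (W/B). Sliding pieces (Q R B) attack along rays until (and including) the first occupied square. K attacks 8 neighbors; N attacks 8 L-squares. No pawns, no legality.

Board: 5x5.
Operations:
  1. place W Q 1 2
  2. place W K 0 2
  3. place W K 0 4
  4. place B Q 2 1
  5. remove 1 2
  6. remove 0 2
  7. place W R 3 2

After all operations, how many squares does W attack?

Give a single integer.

Answer: 11

Derivation:
Op 1: place WQ@(1,2)
Op 2: place WK@(0,2)
Op 3: place WK@(0,4)
Op 4: place BQ@(2,1)
Op 5: remove (1,2)
Op 6: remove (0,2)
Op 7: place WR@(3,2)
Per-piece attacks for W:
  WK@(0,4): attacks (0,3) (1,4) (1,3)
  WR@(3,2): attacks (3,3) (3,4) (3,1) (3,0) (4,2) (2,2) (1,2) (0,2)
Union (11 distinct): (0,2) (0,3) (1,2) (1,3) (1,4) (2,2) (3,0) (3,1) (3,3) (3,4) (4,2)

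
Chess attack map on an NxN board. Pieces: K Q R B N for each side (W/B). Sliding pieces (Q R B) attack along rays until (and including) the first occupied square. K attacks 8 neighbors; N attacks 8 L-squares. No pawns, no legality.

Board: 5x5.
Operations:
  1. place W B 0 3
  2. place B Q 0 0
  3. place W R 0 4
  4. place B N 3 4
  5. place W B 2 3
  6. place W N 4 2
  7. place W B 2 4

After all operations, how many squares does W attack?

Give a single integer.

Answer: 15

Derivation:
Op 1: place WB@(0,3)
Op 2: place BQ@(0,0)
Op 3: place WR@(0,4)
Op 4: place BN@(3,4)
Op 5: place WB@(2,3)
Op 6: place WN@(4,2)
Op 7: place WB@(2,4)
Per-piece attacks for W:
  WB@(0,3): attacks (1,4) (1,2) (2,1) (3,0)
  WR@(0,4): attacks (0,3) (1,4) (2,4) [ray(0,-1) blocked at (0,3); ray(1,0) blocked at (2,4)]
  WB@(2,3): attacks (3,4) (3,2) (4,1) (1,4) (1,2) (0,1) [ray(1,1) blocked at (3,4)]
  WB@(2,4): attacks (3,3) (4,2) (1,3) (0,2) [ray(1,-1) blocked at (4,2)]
  WN@(4,2): attacks (3,4) (2,3) (3,0) (2,1)
Union (15 distinct): (0,1) (0,2) (0,3) (1,2) (1,3) (1,4) (2,1) (2,3) (2,4) (3,0) (3,2) (3,3) (3,4) (4,1) (4,2)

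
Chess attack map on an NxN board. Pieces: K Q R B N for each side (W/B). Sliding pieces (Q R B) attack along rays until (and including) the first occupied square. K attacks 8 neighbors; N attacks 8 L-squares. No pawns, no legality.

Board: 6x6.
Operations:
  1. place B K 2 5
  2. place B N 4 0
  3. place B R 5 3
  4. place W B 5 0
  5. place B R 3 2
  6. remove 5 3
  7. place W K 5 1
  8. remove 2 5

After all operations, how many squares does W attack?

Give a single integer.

Op 1: place BK@(2,5)
Op 2: place BN@(4,0)
Op 3: place BR@(5,3)
Op 4: place WB@(5,0)
Op 5: place BR@(3,2)
Op 6: remove (5,3)
Op 7: place WK@(5,1)
Op 8: remove (2,5)
Per-piece attacks for W:
  WB@(5,0): attacks (4,1) (3,2) [ray(-1,1) blocked at (3,2)]
  WK@(5,1): attacks (5,2) (5,0) (4,1) (4,2) (4,0)
Union (6 distinct): (3,2) (4,0) (4,1) (4,2) (5,0) (5,2)

Answer: 6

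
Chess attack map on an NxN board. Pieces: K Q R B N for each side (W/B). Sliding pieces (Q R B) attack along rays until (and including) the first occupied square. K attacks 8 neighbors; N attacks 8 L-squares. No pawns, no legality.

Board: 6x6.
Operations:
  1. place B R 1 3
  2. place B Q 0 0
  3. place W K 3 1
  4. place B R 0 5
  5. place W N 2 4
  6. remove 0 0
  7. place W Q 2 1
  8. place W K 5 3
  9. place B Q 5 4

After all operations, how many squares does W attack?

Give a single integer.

Answer: 22

Derivation:
Op 1: place BR@(1,3)
Op 2: place BQ@(0,0)
Op 3: place WK@(3,1)
Op 4: place BR@(0,5)
Op 5: place WN@(2,4)
Op 6: remove (0,0)
Op 7: place WQ@(2,1)
Op 8: place WK@(5,3)
Op 9: place BQ@(5,4)
Per-piece attacks for W:
  WQ@(2,1): attacks (2,2) (2,3) (2,4) (2,0) (3,1) (1,1) (0,1) (3,2) (4,3) (5,4) (3,0) (1,2) (0,3) (1,0) [ray(0,1) blocked at (2,4); ray(1,0) blocked at (3,1); ray(1,1) blocked at (5,4)]
  WN@(2,4): attacks (4,5) (0,5) (3,2) (4,3) (1,2) (0,3)
  WK@(3,1): attacks (3,2) (3,0) (4,1) (2,1) (4,2) (4,0) (2,2) (2,0)
  WK@(5,3): attacks (5,4) (5,2) (4,3) (4,4) (4,2)
Union (22 distinct): (0,1) (0,3) (0,5) (1,0) (1,1) (1,2) (2,0) (2,1) (2,2) (2,3) (2,4) (3,0) (3,1) (3,2) (4,0) (4,1) (4,2) (4,3) (4,4) (4,5) (5,2) (5,4)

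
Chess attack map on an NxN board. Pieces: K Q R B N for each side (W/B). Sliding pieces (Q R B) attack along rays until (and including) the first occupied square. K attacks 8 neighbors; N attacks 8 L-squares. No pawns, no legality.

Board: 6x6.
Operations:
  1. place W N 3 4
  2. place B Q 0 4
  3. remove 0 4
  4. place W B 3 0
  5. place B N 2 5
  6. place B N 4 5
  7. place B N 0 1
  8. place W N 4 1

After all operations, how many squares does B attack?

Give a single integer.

Op 1: place WN@(3,4)
Op 2: place BQ@(0,4)
Op 3: remove (0,4)
Op 4: place WB@(3,0)
Op 5: place BN@(2,5)
Op 6: place BN@(4,5)
Op 7: place BN@(0,1)
Op 8: place WN@(4,1)
Per-piece attacks for B:
  BN@(0,1): attacks (1,3) (2,2) (2,0)
  BN@(2,5): attacks (3,3) (4,4) (1,3) (0,4)
  BN@(4,5): attacks (5,3) (3,3) (2,4)
Union (8 distinct): (0,4) (1,3) (2,0) (2,2) (2,4) (3,3) (4,4) (5,3)

Answer: 8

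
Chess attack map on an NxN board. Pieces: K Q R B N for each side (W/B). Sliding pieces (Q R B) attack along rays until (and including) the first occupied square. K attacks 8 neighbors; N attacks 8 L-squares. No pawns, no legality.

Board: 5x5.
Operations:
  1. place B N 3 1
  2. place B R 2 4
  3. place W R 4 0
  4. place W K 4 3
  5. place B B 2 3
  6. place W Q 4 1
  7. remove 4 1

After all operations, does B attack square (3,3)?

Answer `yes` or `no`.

Answer: no

Derivation:
Op 1: place BN@(3,1)
Op 2: place BR@(2,4)
Op 3: place WR@(4,0)
Op 4: place WK@(4,3)
Op 5: place BB@(2,3)
Op 6: place WQ@(4,1)
Op 7: remove (4,1)
Per-piece attacks for B:
  BB@(2,3): attacks (3,4) (3,2) (4,1) (1,4) (1,2) (0,1)
  BR@(2,4): attacks (2,3) (3,4) (4,4) (1,4) (0,4) [ray(0,-1) blocked at (2,3)]
  BN@(3,1): attacks (4,3) (2,3) (1,2) (1,0)
B attacks (3,3): no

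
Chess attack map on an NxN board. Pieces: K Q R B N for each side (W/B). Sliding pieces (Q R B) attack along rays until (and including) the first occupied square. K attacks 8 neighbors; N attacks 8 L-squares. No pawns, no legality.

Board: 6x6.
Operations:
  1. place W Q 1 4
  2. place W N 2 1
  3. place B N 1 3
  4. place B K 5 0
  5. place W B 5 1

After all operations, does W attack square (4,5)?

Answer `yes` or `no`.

Op 1: place WQ@(1,4)
Op 2: place WN@(2,1)
Op 3: place BN@(1,3)
Op 4: place BK@(5,0)
Op 5: place WB@(5,1)
Per-piece attacks for W:
  WQ@(1,4): attacks (1,5) (1,3) (2,4) (3,4) (4,4) (5,4) (0,4) (2,5) (2,3) (3,2) (4,1) (5,0) (0,5) (0,3) [ray(0,-1) blocked at (1,3); ray(1,-1) blocked at (5,0)]
  WN@(2,1): attacks (3,3) (4,2) (1,3) (0,2) (4,0) (0,0)
  WB@(5,1): attacks (4,2) (3,3) (2,4) (1,5) (4,0)
W attacks (4,5): no

Answer: no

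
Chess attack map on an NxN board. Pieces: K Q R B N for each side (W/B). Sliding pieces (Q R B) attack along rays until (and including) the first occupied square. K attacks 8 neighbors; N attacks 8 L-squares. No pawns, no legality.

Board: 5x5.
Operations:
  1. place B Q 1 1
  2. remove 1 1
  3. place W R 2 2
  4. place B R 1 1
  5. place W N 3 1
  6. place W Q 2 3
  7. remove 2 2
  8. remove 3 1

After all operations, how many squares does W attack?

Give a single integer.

Op 1: place BQ@(1,1)
Op 2: remove (1,1)
Op 3: place WR@(2,2)
Op 4: place BR@(1,1)
Op 5: place WN@(3,1)
Op 6: place WQ@(2,3)
Op 7: remove (2,2)
Op 8: remove (3,1)
Per-piece attacks for W:
  WQ@(2,3): attacks (2,4) (2,2) (2,1) (2,0) (3,3) (4,3) (1,3) (0,3) (3,4) (3,2) (4,1) (1,4) (1,2) (0,1)
Union (14 distinct): (0,1) (0,3) (1,2) (1,3) (1,4) (2,0) (2,1) (2,2) (2,4) (3,2) (3,3) (3,4) (4,1) (4,3)

Answer: 14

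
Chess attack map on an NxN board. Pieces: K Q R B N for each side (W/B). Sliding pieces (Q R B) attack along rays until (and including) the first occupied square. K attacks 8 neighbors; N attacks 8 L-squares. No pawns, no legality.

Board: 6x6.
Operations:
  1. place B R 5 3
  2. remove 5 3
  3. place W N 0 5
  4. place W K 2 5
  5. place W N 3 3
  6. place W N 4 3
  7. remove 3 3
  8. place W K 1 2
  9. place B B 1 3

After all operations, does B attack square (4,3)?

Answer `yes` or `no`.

Op 1: place BR@(5,3)
Op 2: remove (5,3)
Op 3: place WN@(0,5)
Op 4: place WK@(2,5)
Op 5: place WN@(3,3)
Op 6: place WN@(4,3)
Op 7: remove (3,3)
Op 8: place WK@(1,2)
Op 9: place BB@(1,3)
Per-piece attacks for B:
  BB@(1,3): attacks (2,4) (3,5) (2,2) (3,1) (4,0) (0,4) (0,2)
B attacks (4,3): no

Answer: no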